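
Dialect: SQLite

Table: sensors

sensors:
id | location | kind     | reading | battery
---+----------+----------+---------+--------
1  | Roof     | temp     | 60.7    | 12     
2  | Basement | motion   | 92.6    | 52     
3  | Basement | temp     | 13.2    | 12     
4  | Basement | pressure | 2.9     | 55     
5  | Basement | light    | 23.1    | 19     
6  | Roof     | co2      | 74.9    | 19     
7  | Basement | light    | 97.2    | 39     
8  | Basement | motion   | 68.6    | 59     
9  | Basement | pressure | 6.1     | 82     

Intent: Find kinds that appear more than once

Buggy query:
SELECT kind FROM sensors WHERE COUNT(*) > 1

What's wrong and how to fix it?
Bug: WHERE can't reference COUNT(*); aggregates are computed after WHERE

Fix: Group first, then use HAVING for the count condition

Corrected query:
SELECT kind FROM sensors GROUP BY kind HAVING COUNT(*) > 1

Result:
kind    
--------
light   
motion  
pressure
temp    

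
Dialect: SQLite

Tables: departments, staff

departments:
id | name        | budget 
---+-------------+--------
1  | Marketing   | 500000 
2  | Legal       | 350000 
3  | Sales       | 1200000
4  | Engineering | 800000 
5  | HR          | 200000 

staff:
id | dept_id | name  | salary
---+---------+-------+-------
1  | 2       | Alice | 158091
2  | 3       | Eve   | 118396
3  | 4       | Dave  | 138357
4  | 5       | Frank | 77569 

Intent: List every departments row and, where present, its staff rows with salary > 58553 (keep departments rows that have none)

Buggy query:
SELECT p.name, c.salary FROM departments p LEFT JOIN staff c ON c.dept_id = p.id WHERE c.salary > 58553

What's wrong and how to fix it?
Bug: A WHERE condition on the right-hand table after LEFT JOIN drops unmatched parents

Fix: Put 'c.salary > 58553' in the JOIN's ON clause instead of WHERE

Corrected query:
SELECT p.name, c.salary FROM departments p LEFT JOIN staff c ON c.dept_id = p.id AND c.salary > 58553

Result:
name        | salary
------------+-------
Marketing   | NULL  
Legal       | 158091
Sales       | 118396
Engineering | 138357
HR          | 77569 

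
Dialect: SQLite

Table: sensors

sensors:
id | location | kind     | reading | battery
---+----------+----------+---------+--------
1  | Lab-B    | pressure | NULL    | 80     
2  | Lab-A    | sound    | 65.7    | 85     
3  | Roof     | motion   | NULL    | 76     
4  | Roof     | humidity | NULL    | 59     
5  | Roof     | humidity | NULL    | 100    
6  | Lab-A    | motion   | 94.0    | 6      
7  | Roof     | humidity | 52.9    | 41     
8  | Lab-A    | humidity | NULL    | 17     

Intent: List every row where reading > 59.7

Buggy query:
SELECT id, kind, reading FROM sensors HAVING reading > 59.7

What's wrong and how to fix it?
Bug: HAVING filters the output of aggregation, but this query has no GROUP BY and no aggregate functions, so SQLite rejects it (HAVING clause on a non-aggregate query); the condition here is per row

Fix: Replace HAVING with WHERE since the condition applies to individual rows

Corrected query:
SELECT id, kind, reading FROM sensors WHERE reading > 59.7

Result:
id | kind   | reading
---+--------+--------
2  | sound  | 65.7   
6  | motion | 94     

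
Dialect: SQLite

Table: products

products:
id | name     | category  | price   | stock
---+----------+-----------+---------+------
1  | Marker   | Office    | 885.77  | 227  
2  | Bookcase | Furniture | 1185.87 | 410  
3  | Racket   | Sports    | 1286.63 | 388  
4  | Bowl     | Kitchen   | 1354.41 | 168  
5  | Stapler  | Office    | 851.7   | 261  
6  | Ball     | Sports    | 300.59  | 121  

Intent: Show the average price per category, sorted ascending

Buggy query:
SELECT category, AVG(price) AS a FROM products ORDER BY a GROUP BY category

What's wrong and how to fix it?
Bug: ORDER BY appears before GROUP BY; SQL clause order requires GROUP BY first

Fix: Move ORDER BY to the end, after GROUP BY

Corrected query:
SELECT category, AVG(price) AS a FROM products GROUP BY category ORDER BY a

Result:
category  | a      
----------+--------
Sports    | 793.61 
Office    | 868.735
Furniture | 1185.87
Kitchen   | 1354.41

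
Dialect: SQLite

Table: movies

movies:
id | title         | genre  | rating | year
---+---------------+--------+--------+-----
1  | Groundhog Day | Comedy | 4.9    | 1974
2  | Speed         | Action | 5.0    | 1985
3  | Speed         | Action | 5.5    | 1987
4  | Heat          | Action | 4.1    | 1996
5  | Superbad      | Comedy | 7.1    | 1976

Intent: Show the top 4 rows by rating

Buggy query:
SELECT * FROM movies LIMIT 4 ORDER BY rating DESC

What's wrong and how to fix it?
Bug: ORDER BY cannot follow LIMIT; LIMIT is the final clause

Fix: Swap the clauses: ORDER BY first, then LIMIT

Corrected query:
SELECT * FROM movies ORDER BY rating DESC LIMIT 4

Result:
id | title         | genre  | rating | year
---+---------------+--------+--------+-----
5  | Superbad      | Comedy | 7.1    | 1976
3  | Speed         | Action | 5.5    | 1987
2  | Speed         | Action | 5      | 1985
1  | Groundhog Day | Comedy | 4.9    | 1974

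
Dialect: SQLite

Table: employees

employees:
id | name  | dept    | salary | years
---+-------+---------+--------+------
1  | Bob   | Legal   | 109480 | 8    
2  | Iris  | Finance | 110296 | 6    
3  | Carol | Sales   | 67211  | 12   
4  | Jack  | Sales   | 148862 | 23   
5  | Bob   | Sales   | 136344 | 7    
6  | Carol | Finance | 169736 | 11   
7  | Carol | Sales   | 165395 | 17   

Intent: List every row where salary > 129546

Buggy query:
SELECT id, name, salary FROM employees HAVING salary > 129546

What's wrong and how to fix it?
Bug: HAVING filters the output of aggregation, but this query has no GROUP BY and no aggregate functions, so SQLite rejects it (HAVING clause on a non-aggregate query); the condition here is per row

Fix: Replace HAVING with WHERE since the condition applies to individual rows

Corrected query:
SELECT id, name, salary FROM employees WHERE salary > 129546

Result:
id | name  | salary
---+-------+-------
4  | Jack  | 148862
5  | Bob   | 136344
6  | Carol | 169736
7  | Carol | 165395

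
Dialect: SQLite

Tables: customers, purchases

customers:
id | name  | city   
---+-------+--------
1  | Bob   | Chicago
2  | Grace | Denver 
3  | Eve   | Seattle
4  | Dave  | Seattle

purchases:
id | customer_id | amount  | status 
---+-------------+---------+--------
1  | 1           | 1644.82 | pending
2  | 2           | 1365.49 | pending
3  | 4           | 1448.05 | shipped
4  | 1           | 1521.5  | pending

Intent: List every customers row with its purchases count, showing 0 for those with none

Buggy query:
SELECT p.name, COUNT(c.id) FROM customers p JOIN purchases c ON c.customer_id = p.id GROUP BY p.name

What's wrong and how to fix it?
Bug: INNER JOIN drops customers rows that have no matching purchases rows

Fix: Use LEFT JOIN so parents without children still appear (COUNT(c.id) gives 0)

Corrected query:
SELECT p.name, COUNT(c.id) FROM customers p LEFT JOIN purchases c ON c.customer_id = p.id GROUP BY p.name

Result:
name  | COUNT(c.id)
------+------------
Bob   | 2          
Dave  | 1          
Eve   | 0          
Grace | 1          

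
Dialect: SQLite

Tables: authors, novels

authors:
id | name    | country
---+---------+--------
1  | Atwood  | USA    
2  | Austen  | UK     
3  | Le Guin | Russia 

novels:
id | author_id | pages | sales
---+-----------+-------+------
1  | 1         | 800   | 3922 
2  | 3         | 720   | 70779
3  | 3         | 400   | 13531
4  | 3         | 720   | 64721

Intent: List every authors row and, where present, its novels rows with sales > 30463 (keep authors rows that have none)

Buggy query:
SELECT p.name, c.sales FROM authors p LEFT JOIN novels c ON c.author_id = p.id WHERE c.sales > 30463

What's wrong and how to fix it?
Bug: Filtering c.sales in WHERE discards the NULL rows produced by LEFT JOIN, turning it into an inner join

Fix: Put 'c.sales > 30463' in the JOIN's ON clause instead of WHERE

Corrected query:
SELECT p.name, c.sales FROM authors p LEFT JOIN novels c ON c.author_id = p.id AND c.sales > 30463

Result:
name    | sales
--------+------
Atwood  | NULL 
Austen  | NULL 
Le Guin | 64721
Le Guin | 70779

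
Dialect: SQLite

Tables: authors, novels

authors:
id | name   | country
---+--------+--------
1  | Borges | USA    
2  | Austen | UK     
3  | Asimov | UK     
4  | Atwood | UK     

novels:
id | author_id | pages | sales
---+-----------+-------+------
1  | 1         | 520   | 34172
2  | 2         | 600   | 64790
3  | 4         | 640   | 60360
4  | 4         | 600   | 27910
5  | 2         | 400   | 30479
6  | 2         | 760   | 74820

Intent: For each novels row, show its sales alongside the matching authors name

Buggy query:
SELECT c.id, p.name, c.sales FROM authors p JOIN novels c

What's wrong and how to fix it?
Bug: Missing join condition: each novels row is matched to all authors rows instead of just its own

Fix: Add ON c.author_id = p.id to the JOIN

Corrected query:
SELECT c.id, p.name, c.sales FROM authors p JOIN novels c ON c.author_id = p.id

Result:
id | name   | sales
---+--------+------
1  | Borges | 34172
2  | Austen | 64790
3  | Atwood | 60360
4  | Atwood | 27910
5  | Austen | 30479
6  | Austen | 74820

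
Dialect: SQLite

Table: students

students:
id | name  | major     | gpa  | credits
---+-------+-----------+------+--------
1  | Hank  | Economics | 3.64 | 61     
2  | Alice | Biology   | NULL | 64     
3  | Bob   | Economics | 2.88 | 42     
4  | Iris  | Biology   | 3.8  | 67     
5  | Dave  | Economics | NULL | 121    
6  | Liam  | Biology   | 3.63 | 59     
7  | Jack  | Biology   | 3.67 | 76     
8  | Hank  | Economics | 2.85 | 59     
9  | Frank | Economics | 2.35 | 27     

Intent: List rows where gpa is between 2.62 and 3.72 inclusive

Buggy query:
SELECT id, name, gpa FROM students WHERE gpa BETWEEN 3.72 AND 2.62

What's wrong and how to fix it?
Bug: The bounds are reversed; BETWEEN a AND b requires a <= b to match anything

Fix: Write BETWEEN 2.62 AND 3.72

Corrected query:
SELECT id, name, gpa FROM students WHERE gpa BETWEEN 2.62 AND 3.72

Result:
id | name | gpa 
---+------+-----
1  | Hank | 3.64
3  | Bob  | 2.88
6  | Liam | 3.63
7  | Jack | 3.67
8  | Hank | 2.85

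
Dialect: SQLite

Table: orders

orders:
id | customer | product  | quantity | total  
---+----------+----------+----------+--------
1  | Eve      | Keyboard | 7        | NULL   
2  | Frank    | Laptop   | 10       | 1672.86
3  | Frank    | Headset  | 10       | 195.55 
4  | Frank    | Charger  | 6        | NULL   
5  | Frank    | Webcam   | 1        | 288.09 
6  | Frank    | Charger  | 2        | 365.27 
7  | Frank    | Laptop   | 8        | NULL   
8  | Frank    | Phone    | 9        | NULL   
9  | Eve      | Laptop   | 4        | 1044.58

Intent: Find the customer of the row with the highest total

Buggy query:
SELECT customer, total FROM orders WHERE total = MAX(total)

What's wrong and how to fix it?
Bug: WHERE is evaluated per row; an aggregate over the whole table isn't defined there

Fix: Wrap MAX in a scalar subquery so WHERE compares against a single value

Corrected query:
SELECT customer, total FROM orders WHERE total = (SELECT MAX(total) FROM orders)

Result:
customer | total  
---------+--------
Frank    | 1672.86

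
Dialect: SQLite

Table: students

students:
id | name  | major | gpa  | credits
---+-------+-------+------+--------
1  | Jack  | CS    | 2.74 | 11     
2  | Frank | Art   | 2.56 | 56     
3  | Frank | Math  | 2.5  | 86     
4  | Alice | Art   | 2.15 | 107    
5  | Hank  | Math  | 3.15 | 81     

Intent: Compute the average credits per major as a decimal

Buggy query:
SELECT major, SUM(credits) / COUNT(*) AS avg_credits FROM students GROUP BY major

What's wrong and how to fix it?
Bug: SUM(credits) and COUNT(*) are both integers; the division truncates the fractional part

Fix: Cast one side to REAL so the division keeps the fractional part

Corrected query:
SELECT major, SUM(credits) * 1.0 / COUNT(*) AS avg_credits FROM students GROUP BY major

Result:
major | avg_credits
------+------------
Art   | 81.5       
CS    | 11         
Math  | 83.5       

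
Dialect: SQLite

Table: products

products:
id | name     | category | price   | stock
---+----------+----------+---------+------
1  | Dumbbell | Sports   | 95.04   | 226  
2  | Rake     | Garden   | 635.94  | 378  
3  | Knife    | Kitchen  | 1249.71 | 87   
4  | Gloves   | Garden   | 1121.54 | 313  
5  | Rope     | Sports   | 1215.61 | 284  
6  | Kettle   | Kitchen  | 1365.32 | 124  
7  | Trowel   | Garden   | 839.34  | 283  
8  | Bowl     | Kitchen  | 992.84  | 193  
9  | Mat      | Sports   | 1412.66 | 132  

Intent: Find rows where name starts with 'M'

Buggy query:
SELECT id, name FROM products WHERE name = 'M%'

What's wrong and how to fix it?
Bug: Wildcards only work with LIKE; '=' treats '%' as a literal character

Fix: Use LIKE for wildcard pattern matching

Corrected query:
SELECT id, name FROM products WHERE name LIKE 'M%'

Result:
id | name
---+-----
9  | Mat 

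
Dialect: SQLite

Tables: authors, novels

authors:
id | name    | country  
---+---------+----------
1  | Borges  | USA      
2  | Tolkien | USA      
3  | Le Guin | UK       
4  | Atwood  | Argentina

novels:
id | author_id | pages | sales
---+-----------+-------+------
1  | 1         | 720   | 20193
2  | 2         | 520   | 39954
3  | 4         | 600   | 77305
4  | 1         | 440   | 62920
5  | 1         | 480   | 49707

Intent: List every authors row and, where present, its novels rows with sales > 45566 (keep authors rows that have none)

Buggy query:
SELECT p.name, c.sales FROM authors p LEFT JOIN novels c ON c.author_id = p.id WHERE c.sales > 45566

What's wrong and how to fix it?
Bug: Filtering c.sales in WHERE discards the NULL rows produced by LEFT JOIN, turning it into an inner join

Fix: Put 'c.sales > 45566' in the JOIN's ON clause instead of WHERE

Corrected query:
SELECT p.name, c.sales FROM authors p LEFT JOIN novels c ON c.author_id = p.id AND c.sales > 45566

Result:
name    | sales
--------+------
Borges  | 49707
Borges  | 62920
Tolkien | NULL 
Le Guin | NULL 
Atwood  | 77305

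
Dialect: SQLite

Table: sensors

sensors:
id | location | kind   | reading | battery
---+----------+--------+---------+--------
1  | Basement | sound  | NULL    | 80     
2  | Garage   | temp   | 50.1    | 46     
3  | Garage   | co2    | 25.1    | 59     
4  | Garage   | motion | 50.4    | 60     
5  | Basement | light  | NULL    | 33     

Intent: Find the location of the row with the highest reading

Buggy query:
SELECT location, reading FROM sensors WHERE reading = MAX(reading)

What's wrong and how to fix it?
Bug: MAX(reading) is an aggregate and cannot be used directly in WHERE

Fix: Wrap MAX in a scalar subquery so WHERE compares against a single value

Corrected query:
SELECT location, reading FROM sensors WHERE reading = (SELECT MAX(reading) FROM sensors)

Result:
location | reading
---------+--------
Garage   | 50.4   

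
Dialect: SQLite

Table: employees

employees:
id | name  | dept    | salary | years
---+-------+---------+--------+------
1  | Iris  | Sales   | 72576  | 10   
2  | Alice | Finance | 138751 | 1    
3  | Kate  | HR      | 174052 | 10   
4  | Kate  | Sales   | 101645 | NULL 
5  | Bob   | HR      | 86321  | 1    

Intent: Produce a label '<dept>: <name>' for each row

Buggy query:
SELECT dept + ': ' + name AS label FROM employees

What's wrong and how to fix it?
Bug: '+' is numeric addition; on text columns SQLite converts them to 0 instead of concatenating

Fix: Use the || operator for string concatenation

Corrected query:
SELECT dept || ': ' || name AS label FROM employees

Result:
label         
--------------
Sales: Iris   
Finance: Alice
HR: Kate      
Sales: Kate   
HR: Bob       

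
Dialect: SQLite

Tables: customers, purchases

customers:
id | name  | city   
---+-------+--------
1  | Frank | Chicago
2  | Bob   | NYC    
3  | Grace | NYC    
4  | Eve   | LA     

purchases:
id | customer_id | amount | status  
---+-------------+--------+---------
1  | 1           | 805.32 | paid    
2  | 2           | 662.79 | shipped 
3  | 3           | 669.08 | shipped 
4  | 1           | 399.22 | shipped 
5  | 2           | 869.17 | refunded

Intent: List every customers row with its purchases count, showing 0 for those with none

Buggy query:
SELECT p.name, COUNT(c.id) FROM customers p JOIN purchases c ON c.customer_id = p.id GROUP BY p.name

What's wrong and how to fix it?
Bug: INNER JOIN drops customers rows that have no matching purchases rows

Fix: Use LEFT JOIN so parents without children still appear (COUNT(c.id) gives 0)

Corrected query:
SELECT p.name, COUNT(c.id) FROM customers p LEFT JOIN purchases c ON c.customer_id = p.id GROUP BY p.name

Result:
name  | COUNT(c.id)
------+------------
Bob   | 2          
Eve   | 0          
Frank | 2          
Grace | 1          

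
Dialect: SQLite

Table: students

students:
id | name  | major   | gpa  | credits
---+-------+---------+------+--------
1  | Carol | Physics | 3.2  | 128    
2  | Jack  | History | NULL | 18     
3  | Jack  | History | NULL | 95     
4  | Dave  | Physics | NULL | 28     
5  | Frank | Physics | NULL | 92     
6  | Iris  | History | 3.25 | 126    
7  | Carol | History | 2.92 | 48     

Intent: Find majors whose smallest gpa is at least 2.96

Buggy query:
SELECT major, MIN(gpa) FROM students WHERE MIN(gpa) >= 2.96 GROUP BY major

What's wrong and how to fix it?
Bug: MIN() in WHERE is a misuse of aggregate

Fix: Replace WHERE with HAVING after the GROUP BY

Corrected query:
SELECT major, MIN(gpa) FROM students GROUP BY major HAVING MIN(gpa) >= 2.96

Result:
major   | MIN(gpa)
--------+---------
Physics | 3.2     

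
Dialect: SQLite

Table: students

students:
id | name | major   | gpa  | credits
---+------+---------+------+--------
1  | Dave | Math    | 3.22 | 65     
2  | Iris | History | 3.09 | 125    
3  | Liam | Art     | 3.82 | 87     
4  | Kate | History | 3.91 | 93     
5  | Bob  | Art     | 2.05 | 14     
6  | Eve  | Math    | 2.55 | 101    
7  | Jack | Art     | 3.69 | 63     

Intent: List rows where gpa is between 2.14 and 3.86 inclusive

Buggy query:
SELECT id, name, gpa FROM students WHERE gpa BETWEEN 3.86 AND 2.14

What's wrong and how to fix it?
Bug: The bounds are reversed; BETWEEN a AND b requires a <= b to match anything

Fix: Write BETWEEN 2.14 AND 3.86

Corrected query:
SELECT id, name, gpa FROM students WHERE gpa BETWEEN 2.14 AND 3.86

Result:
id | name | gpa 
---+------+-----
1  | Dave | 3.22
2  | Iris | 3.09
3  | Liam | 3.82
6  | Eve  | 2.55
7  | Jack | 3.69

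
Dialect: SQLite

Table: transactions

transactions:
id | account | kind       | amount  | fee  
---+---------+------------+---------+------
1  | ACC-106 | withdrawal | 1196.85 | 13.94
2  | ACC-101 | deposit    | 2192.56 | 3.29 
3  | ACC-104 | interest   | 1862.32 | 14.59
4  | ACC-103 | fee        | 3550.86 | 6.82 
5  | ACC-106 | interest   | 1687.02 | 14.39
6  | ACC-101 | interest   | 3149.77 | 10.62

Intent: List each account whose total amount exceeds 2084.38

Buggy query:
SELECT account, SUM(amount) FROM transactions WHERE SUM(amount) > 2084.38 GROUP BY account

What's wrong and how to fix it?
Bug: Aggregate functions cannot appear in a WHERE clause

Fix: Use HAVING (which filters groups after aggregation) instead of WHERE

Corrected query:
SELECT account, SUM(amount) FROM transactions GROUP BY account HAVING SUM(amount) > 2084.38

Result:
account | SUM(amount)
--------+------------
ACC-101 | 5342.33    
ACC-103 | 3550.86    
ACC-106 | 2883.87    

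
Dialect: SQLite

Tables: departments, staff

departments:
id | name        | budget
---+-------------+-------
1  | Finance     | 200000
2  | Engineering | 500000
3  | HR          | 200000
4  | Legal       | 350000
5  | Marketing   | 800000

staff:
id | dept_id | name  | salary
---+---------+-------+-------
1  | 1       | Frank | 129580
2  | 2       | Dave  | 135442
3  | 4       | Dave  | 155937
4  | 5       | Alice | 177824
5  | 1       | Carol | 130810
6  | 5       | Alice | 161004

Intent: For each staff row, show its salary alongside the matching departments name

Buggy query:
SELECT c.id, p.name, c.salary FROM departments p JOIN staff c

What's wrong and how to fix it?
Bug: JOIN with no ON clause produces a cartesian product; every staff row pairs with every departments row

Fix: Specify the join condition linking the foreign key to the parent id

Corrected query:
SELECT c.id, p.name, c.salary FROM departments p JOIN staff c ON c.dept_id = p.id

Result:
id | name        | salary
---+-------------+-------
1  | Finance     | 129580
2  | Engineering | 135442
3  | Legal       | 155937
4  | Marketing   | 177824
5  | Finance     | 130810
6  | Marketing   | 161004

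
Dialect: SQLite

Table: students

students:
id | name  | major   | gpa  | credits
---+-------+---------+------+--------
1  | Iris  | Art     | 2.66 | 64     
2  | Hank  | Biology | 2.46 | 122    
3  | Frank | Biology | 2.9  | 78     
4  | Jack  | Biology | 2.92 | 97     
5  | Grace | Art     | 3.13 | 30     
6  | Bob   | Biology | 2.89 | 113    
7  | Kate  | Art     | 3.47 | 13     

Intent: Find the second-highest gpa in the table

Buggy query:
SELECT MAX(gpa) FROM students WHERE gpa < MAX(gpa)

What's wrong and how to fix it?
Bug: MAX(gpa) on the right of the comparison is an aggregate-in-WHERE error

Fix: Put the inner MAX in a scalar subquery

Corrected query:
SELECT MAX(gpa) FROM students WHERE gpa < (SELECT MAX(gpa) FROM students)

Result:
MAX(gpa)
--------
3.13    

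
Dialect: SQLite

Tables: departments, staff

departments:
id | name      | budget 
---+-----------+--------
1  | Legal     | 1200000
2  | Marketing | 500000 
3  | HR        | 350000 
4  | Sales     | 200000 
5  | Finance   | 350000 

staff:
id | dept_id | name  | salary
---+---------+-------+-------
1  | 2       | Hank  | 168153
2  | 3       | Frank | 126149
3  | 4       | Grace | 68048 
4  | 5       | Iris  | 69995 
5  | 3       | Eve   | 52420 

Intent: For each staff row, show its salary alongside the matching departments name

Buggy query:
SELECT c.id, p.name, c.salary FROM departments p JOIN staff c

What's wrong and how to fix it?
Bug: Missing join condition: each staff row is matched to all departments rows instead of just its own

Fix: Add ON c.dept_id = p.id to the JOIN

Corrected query:
SELECT c.id, p.name, c.salary FROM departments p JOIN staff c ON c.dept_id = p.id

Result:
id | name      | salary
---+-----------+-------
1  | Marketing | 168153
2  | HR        | 126149
3  | Sales     | 68048 
4  | Finance   | 69995 
5  | HR        | 52420 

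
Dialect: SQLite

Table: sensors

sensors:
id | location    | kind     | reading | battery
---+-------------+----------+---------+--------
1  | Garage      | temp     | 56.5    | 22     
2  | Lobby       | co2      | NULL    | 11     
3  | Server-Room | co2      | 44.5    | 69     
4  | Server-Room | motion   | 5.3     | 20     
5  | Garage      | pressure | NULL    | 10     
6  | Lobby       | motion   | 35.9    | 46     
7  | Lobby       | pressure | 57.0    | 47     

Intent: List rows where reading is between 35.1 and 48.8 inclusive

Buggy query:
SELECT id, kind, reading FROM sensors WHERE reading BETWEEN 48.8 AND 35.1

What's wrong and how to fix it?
Bug: The bounds are reversed; BETWEEN a AND b requires a <= b to match anything

Fix: Swap the bounds so the smaller value comes first

Corrected query:
SELECT id, kind, reading FROM sensors WHERE reading BETWEEN 35.1 AND 48.8

Result:
id | kind   | reading
---+--------+--------
3  | co2    | 44.5   
6  | motion | 35.9   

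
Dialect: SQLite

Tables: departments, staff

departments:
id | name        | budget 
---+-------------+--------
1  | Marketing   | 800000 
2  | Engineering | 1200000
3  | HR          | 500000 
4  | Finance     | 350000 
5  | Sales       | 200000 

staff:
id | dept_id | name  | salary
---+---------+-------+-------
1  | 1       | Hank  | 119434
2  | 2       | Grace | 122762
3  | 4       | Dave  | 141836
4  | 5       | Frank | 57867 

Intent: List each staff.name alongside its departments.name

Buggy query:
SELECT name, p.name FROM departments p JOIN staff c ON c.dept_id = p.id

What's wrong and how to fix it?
Bug: Both tables have a 'name' column; the unqualified reference is ambiguous

Fix: Qualify the column with its table alias (c.name)

Corrected query:
SELECT c.name, p.name FROM departments p JOIN staff c ON c.dept_id = p.id

Result:
name  | name       
------+------------
Hank  | Marketing  
Grace | Engineering
Dave  | Finance    
Frank | Sales      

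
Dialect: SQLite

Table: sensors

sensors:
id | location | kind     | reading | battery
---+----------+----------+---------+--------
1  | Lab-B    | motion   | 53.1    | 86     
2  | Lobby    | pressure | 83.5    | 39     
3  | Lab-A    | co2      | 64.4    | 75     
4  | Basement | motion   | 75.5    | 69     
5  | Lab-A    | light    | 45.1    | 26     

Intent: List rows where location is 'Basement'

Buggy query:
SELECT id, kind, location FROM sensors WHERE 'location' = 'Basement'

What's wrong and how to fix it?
Bug: Single quotes denote string literals in SQL; the column name is being compared as a constant string

Fix: Reference the column as location without single quotes

Corrected query:
SELECT id, kind, location FROM sensors WHERE location = 'Basement'

Result:
id | kind   | location
---+--------+---------
4  | motion | Basement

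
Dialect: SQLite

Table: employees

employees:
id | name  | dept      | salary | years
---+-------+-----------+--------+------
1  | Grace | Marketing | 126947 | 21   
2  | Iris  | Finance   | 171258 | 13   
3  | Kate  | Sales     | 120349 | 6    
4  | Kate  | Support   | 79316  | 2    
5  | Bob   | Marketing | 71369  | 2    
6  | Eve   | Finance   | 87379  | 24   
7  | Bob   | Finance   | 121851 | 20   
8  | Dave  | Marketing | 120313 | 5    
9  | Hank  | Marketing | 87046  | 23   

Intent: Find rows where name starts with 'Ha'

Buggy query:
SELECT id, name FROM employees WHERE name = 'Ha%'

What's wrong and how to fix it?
Bug: Wildcards only work with LIKE; '=' treats '%' as a literal character

Fix: Replace '=' with LIKE so 'Ha%' is treated as a pattern

Corrected query:
SELECT id, name FROM employees WHERE name LIKE 'Ha%'

Result:
id | name
---+-----
9  | Hank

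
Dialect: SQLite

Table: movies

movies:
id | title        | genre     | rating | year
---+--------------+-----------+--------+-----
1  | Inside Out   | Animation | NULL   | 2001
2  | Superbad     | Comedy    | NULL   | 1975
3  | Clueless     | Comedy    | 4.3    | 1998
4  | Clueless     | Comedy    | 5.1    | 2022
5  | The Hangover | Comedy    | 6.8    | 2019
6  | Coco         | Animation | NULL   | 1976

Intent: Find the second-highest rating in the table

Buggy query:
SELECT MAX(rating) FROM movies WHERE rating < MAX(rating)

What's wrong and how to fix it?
Bug: MAX(rating) on the right of the comparison is an aggregate-in-WHERE error

Fix: Compute the overall MAX in a subquery, then take MAX of rows below it

Corrected query:
SELECT MAX(rating) FROM movies WHERE rating < (SELECT MAX(rating) FROM movies)

Result:
MAX(rating)
-----------
5.1        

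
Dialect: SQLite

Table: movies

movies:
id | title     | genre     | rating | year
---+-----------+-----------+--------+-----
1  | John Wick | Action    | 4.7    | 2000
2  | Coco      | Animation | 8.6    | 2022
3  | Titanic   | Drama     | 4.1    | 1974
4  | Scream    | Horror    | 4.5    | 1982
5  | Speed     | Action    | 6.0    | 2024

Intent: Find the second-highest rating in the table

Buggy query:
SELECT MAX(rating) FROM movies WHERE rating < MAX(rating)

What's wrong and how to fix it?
Bug: The inner MAX is an aggregate inside WHERE, which is not allowed

Fix: Compute the overall MAX in a subquery, then take MAX of rows below it

Corrected query:
SELECT MAX(rating) FROM movies WHERE rating < (SELECT MAX(rating) FROM movies)

Result:
MAX(rating)
-----------
6          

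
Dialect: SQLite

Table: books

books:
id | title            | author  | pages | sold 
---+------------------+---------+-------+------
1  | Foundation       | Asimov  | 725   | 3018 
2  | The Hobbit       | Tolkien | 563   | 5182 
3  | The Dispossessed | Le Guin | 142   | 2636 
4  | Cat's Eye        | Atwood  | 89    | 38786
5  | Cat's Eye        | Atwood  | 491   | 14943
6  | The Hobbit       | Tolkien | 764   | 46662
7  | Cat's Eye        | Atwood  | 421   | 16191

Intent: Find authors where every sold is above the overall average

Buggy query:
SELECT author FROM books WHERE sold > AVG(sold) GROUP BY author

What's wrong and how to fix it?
Bug: AVG() is an aggregate; it can't sit directly in WHERE

Fix: Compute the overall average in a scalar subquery and compare each group's MIN against it in HAVING

Corrected query:
SELECT author FROM books GROUP BY author HAVING MIN(sold) > (SELECT AVG(sold) FROM books)

Result:
(no rows)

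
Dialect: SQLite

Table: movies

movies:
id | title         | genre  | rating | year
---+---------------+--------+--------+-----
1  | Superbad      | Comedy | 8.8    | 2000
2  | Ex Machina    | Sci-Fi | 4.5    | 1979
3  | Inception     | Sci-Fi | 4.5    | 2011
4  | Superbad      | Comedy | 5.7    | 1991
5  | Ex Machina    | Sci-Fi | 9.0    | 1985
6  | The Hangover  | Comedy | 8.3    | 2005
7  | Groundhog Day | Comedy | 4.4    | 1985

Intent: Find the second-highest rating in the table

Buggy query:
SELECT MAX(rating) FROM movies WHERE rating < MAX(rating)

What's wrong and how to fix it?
Bug: MAX(rating) on the right of the comparison is an aggregate-in-WHERE error

Fix: Put the inner MAX in a scalar subquery

Corrected query:
SELECT MAX(rating) FROM movies WHERE rating < (SELECT MAX(rating) FROM movies)

Result:
MAX(rating)
-----------
8.8        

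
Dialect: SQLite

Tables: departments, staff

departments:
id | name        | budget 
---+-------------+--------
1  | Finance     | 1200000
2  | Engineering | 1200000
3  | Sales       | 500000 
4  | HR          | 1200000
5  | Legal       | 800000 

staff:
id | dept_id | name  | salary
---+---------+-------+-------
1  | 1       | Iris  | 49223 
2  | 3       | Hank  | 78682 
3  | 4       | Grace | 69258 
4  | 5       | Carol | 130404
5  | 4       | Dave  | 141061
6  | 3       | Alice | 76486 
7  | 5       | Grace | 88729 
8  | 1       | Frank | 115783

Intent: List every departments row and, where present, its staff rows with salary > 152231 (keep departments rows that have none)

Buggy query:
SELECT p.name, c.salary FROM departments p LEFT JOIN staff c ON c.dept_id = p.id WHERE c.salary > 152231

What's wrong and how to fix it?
Bug: Filtering c.salary in WHERE discards the NULL rows produced by LEFT JOIN, turning it into an inner join

Fix: Put 'c.salary > 152231' in the JOIN's ON clause instead of WHERE

Corrected query:
SELECT p.name, c.salary FROM departments p LEFT JOIN staff c ON c.dept_id = p.id AND c.salary > 152231

Result:
name        | salary
------------+-------
Finance     | NULL  
Engineering | NULL  
Sales       | NULL  
HR          | NULL  
Legal       | NULL  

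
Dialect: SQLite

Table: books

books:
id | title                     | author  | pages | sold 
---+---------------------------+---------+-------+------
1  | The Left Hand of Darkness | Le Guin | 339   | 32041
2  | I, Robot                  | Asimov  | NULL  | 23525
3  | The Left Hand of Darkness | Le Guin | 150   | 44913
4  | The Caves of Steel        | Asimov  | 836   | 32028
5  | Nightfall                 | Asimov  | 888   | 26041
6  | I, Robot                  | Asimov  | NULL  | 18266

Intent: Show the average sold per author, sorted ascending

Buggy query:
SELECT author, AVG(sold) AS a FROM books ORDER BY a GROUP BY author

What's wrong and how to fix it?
Bug: ORDER BY appears before GROUP BY; SQL clause order requires GROUP BY first

Fix: Reorder: SELECT … FROM … GROUP BY … ORDER BY …

Corrected query:
SELECT author, AVG(sold) AS a FROM books GROUP BY author ORDER BY a

Result:
author  | a    
--------+------
Asimov  | 24965
Le Guin | 38477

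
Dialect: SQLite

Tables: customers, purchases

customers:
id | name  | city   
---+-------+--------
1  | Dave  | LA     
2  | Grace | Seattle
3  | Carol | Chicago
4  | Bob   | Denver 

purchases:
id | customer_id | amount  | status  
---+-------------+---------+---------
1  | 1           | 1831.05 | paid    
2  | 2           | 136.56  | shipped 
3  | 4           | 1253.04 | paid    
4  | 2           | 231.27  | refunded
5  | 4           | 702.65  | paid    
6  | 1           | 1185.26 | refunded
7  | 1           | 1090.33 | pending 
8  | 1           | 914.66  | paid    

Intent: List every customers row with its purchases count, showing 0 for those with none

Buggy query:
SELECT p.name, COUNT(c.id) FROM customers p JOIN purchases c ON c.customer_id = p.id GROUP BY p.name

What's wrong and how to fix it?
Bug: INNER JOIN drops customers rows that have no matching purchases rows

Fix: Switch to LEFT JOIN to retain unmatched parent rows

Corrected query:
SELECT p.name, COUNT(c.id) FROM customers p LEFT JOIN purchases c ON c.customer_id = p.id GROUP BY p.name

Result:
name  | COUNT(c.id)
------+------------
Bob   | 2          
Carol | 0          
Dave  | 4          
Grace | 2          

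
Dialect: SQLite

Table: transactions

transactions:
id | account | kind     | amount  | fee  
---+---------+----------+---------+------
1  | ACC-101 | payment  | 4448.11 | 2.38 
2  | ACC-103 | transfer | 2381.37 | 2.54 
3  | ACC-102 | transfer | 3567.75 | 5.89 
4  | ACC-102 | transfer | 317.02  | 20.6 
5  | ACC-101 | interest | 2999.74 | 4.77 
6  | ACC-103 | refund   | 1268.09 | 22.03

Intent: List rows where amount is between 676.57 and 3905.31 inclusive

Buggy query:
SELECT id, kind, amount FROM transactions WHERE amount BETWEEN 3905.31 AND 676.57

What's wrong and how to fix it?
Bug: BETWEEN expects the lower bound first; with 3905.31 AND 676.57 the range is empty

Fix: Swap the bounds so the smaller value comes first

Corrected query:
SELECT id, kind, amount FROM transactions WHERE amount BETWEEN 676.57 AND 3905.31

Result:
id | kind     | amount 
---+----------+--------
2  | transfer | 2381.37
3  | transfer | 3567.75
5  | interest | 2999.74
6  | refund   | 1268.09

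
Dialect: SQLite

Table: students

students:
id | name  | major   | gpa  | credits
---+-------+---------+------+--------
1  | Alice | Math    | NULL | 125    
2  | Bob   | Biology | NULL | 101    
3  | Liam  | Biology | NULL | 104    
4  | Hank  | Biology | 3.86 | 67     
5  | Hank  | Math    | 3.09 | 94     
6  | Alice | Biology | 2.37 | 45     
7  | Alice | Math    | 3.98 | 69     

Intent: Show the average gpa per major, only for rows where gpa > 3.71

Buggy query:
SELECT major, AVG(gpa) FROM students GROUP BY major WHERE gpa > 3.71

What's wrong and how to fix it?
Bug: WHERE cannot follow GROUP BY

Fix: Move the WHERE clause before GROUP BY

Corrected query:
SELECT major, AVG(gpa) FROM students WHERE gpa > 3.71 GROUP BY major

Result:
major   | AVG(gpa)
--------+---------
Biology | 3.86    
Math    | 3.98    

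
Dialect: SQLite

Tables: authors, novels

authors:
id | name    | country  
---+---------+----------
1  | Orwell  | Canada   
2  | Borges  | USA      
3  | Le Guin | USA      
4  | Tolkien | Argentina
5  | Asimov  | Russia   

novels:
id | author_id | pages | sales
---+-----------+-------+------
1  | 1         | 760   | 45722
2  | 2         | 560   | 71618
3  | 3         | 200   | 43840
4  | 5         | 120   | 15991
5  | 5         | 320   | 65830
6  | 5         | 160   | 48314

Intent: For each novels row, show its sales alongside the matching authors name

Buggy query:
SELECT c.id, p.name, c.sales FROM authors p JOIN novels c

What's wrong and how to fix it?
Bug: Missing join condition: each novels row is matched to all authors rows instead of just its own

Fix: Add ON c.author_id = p.id to the JOIN

Corrected query:
SELECT c.id, p.name, c.sales FROM authors p JOIN novels c ON c.author_id = p.id

Result:
id | name    | sales
---+---------+------
1  | Orwell  | 45722
2  | Borges  | 71618
3  | Le Guin | 43840
4  | Asimov  | 15991
5  | Asimov  | 65830
6  | Asimov  | 48314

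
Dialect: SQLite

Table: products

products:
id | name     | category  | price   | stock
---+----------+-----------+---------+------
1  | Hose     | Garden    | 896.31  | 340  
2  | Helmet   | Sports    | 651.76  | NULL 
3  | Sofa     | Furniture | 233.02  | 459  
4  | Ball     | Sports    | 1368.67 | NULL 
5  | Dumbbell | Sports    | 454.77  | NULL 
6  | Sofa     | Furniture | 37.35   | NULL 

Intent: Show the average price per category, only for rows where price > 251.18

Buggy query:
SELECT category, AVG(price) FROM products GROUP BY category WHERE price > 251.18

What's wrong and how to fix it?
Bug: WHERE cannot follow GROUP BY

Fix: Move the WHERE clause before GROUP BY

Corrected query:
SELECT category, AVG(price) FROM products WHERE price > 251.18 GROUP BY category

Result:
category | AVG(price)
---------+-----------
Garden   | 896.31    
Sports   | 825.066667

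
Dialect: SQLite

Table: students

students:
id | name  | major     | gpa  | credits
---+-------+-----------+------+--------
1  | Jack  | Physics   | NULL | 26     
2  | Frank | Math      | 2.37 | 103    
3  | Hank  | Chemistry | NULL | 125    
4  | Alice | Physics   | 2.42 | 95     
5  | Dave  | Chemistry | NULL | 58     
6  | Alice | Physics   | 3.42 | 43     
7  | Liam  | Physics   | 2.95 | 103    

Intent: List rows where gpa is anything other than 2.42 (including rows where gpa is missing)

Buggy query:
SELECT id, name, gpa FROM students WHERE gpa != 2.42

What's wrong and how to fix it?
Bug: Inequality against NULL is unknown, not true; rows with NULL are dropped

Fix: Handle NULL separately with IS NULL alongside the inequality

Corrected query:
SELECT id, name, gpa FROM students WHERE gpa != 2.42 OR gpa IS NULL

Result:
id | name  | gpa 
---+-------+-----
1  | Jack  | NULL
2  | Frank | 2.37
3  | Hank  | NULL
5  | Dave  | NULL
6  | Alice | 3.42
7  | Liam  | 2.95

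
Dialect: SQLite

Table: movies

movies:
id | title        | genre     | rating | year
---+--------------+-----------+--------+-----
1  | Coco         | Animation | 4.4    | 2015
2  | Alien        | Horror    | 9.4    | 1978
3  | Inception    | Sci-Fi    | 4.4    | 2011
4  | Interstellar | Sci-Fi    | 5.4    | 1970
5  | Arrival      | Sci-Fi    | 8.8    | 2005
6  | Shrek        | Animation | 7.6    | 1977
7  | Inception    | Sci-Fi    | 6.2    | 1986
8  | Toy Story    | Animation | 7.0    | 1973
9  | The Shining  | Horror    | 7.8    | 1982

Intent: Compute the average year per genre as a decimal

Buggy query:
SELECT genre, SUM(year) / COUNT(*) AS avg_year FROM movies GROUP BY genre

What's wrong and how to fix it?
Bug: SUM(year) and COUNT(*) are both integers; the division truncates the fractional part

Fix: Cast one side to REAL so the division keeps the fractional part

Corrected query:
SELECT genre, SUM(year) * 1.0 / COUNT(*) AS avg_year FROM movies GROUP BY genre

Result:
genre     | avg_year   
----------+------------
Animation | 1988.333333
Horror    | 1980       
Sci-Fi    | 1993       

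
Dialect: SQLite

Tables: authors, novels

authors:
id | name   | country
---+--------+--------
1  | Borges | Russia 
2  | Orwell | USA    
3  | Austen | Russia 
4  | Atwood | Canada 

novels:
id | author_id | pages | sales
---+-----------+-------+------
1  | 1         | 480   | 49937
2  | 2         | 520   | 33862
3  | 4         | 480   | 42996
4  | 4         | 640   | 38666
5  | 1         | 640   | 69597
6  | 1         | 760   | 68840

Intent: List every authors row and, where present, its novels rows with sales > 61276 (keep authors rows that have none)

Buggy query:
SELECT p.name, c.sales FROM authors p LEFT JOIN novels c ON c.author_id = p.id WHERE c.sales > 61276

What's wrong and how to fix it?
Bug: A WHERE condition on the right-hand table after LEFT JOIN drops unmatched parents

Fix: Put 'c.sales > 61276' in the JOIN's ON clause instead of WHERE

Corrected query:
SELECT p.name, c.sales FROM authors p LEFT JOIN novels c ON c.author_id = p.id AND c.sales > 61276

Result:
name   | sales
-------+------
Borges | 68840
Borges | 69597
Orwell | NULL 
Austen | NULL 
Atwood | NULL 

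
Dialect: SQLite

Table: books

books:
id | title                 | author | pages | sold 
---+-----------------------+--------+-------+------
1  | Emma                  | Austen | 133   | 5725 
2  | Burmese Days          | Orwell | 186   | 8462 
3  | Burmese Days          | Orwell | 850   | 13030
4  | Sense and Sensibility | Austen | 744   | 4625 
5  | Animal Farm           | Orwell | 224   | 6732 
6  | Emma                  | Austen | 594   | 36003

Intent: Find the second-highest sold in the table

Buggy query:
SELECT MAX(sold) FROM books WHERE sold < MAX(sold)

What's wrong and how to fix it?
Bug: The inner MAX is an aggregate inside WHERE, which is not allowed

Fix: Compute the overall MAX in a subquery, then take MAX of rows below it

Corrected query:
SELECT MAX(sold) FROM books WHERE sold < (SELECT MAX(sold) FROM books)

Result:
MAX(sold)
---------
13030    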